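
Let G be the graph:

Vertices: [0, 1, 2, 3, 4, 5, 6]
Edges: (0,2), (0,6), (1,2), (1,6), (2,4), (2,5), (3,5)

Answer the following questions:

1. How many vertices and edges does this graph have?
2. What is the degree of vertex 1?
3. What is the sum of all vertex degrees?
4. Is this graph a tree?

Count: 7 vertices, 7 edges.
Vertex 1 has neighbors [2, 6], degree = 2.
Handshaking lemma: 2 * 7 = 14.
A tree on 7 vertices has 6 edges. This graph has 7 edges (1 extra). Not a tree.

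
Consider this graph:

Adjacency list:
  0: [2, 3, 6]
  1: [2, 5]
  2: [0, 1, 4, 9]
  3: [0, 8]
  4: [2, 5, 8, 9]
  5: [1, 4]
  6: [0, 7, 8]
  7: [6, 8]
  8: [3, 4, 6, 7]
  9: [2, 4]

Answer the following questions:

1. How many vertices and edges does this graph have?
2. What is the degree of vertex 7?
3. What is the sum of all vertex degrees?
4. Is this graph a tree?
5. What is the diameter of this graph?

Count: 10 vertices, 14 edges.
Vertex 7 has neighbors [6, 8], degree = 2.
Handshaking lemma: 2 * 14 = 28.
A tree on 10 vertices has 9 edges. This graph has 14 edges (5 extra). Not a tree.
Diameter (longest shortest path) = 4.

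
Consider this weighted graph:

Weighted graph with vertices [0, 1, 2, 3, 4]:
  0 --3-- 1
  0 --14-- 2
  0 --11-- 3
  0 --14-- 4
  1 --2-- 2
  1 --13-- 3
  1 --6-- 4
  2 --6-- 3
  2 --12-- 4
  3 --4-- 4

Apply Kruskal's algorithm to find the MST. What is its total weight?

Applying Kruskal's algorithm (sort edges by weight, add if no cycle):
  Add (1,2) w=2
  Add (0,1) w=3
  Add (3,4) w=4
  Add (1,4) w=6
  Skip (2,3) w=6 (creates cycle)
  Skip (0,3) w=11 (creates cycle)
  Skip (2,4) w=12 (creates cycle)
  Skip (1,3) w=13 (creates cycle)
  Skip (0,2) w=14 (creates cycle)
  Skip (0,4) w=14 (creates cycle)
MST weight = 15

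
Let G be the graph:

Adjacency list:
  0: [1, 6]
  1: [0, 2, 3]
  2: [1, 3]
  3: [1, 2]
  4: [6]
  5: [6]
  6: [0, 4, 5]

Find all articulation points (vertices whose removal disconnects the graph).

An articulation point is a vertex whose removal disconnects the graph.
Articulation points: [0, 1, 6]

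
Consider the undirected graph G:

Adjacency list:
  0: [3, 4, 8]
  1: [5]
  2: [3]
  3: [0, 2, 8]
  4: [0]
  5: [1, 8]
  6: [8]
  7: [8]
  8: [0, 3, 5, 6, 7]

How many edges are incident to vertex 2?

Vertex 2 has neighbors [3], so deg(2) = 1.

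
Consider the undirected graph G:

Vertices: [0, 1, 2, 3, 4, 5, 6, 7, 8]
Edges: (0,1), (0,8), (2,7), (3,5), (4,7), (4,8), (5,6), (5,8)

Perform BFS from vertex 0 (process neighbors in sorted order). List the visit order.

BFS from vertex 0 (neighbors processed in ascending order):
Visit order: 0, 1, 8, 4, 5, 7, 3, 6, 2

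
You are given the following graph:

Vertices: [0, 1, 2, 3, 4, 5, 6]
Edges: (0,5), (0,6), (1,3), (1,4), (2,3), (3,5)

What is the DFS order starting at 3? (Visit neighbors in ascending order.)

DFS from vertex 3 (neighbors processed in ascending order):
Visit order: 3, 1, 4, 2, 5, 0, 6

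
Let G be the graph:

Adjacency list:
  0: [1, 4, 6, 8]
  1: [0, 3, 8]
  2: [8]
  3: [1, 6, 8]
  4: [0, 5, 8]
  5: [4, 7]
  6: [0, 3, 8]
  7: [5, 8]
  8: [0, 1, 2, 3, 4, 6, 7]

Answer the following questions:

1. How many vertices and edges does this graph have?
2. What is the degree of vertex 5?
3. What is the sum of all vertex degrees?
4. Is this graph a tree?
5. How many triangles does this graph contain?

Count: 9 vertices, 14 edges.
Vertex 5 has neighbors [4, 7], degree = 2.
Handshaking lemma: 2 * 14 = 28.
A tree on 9 vertices has 8 edges. This graph has 14 edges (6 extra). Not a tree.
Number of triangles = 5.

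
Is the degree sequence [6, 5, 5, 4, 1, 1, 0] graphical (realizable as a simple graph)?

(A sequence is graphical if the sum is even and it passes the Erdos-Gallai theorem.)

Sum of degrees = 22. Sum is even but fails Erdos-Gallai. The sequence is NOT graphical.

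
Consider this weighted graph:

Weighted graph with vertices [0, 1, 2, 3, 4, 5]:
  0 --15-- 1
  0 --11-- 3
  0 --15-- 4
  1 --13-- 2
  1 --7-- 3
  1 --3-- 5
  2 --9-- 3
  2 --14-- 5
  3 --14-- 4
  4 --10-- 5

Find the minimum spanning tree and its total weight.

Applying Kruskal's algorithm (sort edges by weight, add if no cycle):
  Add (1,5) w=3
  Add (1,3) w=7
  Add (2,3) w=9
  Add (4,5) w=10
  Add (0,3) w=11
  Skip (1,2) w=13 (creates cycle)
  Skip (2,5) w=14 (creates cycle)
  Skip (3,4) w=14 (creates cycle)
  Skip (0,1) w=15 (creates cycle)
  Skip (0,4) w=15 (creates cycle)
MST weight = 40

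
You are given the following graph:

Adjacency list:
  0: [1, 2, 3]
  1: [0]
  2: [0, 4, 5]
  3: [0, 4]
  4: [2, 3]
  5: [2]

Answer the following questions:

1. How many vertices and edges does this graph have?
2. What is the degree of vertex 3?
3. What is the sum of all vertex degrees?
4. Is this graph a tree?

Count: 6 vertices, 6 edges.
Vertex 3 has neighbors [0, 4], degree = 2.
Handshaking lemma: 2 * 6 = 12.
A tree on 6 vertices has 5 edges. This graph has 6 edges (1 extra). Not a tree.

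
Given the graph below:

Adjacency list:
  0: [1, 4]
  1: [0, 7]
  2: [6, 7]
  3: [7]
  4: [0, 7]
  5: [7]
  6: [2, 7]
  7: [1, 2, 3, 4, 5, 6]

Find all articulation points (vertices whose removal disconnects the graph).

An articulation point is a vertex whose removal disconnects the graph.
Articulation points: [7]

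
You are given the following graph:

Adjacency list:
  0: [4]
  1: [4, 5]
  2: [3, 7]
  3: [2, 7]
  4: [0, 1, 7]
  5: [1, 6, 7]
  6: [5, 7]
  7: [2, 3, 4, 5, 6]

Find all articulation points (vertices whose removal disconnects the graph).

An articulation point is a vertex whose removal disconnects the graph.
Articulation points: [4, 7]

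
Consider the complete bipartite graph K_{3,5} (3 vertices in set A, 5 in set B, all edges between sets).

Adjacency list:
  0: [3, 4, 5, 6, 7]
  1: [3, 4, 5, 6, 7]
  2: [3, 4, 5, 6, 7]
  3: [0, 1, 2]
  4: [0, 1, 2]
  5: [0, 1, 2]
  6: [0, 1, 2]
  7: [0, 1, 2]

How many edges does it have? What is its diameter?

K_{3,5} has 3 * 5 = 15 edges.
Any vertex reaches any opposite-side vertex in 1 step; same-side vertices reach in 2 steps via any opposite-side vertex.
Diameter = 2.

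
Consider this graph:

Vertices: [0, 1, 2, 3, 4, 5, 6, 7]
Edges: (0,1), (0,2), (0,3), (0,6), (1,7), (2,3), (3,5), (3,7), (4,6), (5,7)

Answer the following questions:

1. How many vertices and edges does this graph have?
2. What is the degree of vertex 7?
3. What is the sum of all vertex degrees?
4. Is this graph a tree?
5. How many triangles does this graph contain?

Count: 8 vertices, 10 edges.
Vertex 7 has neighbors [1, 3, 5], degree = 3.
Handshaking lemma: 2 * 10 = 20.
A tree on 8 vertices has 7 edges. This graph has 10 edges (3 extra). Not a tree.
Number of triangles = 2.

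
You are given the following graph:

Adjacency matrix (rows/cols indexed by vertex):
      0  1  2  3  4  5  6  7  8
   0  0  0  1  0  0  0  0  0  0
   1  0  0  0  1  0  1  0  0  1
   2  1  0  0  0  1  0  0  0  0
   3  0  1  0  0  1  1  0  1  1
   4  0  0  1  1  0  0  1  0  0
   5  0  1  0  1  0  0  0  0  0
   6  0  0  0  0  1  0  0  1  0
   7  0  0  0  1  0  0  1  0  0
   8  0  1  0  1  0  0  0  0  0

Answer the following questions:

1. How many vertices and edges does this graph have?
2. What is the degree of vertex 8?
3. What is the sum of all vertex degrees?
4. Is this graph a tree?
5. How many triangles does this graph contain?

Count: 9 vertices, 11 edges.
Vertex 8 has neighbors [1, 3], degree = 2.
Handshaking lemma: 2 * 11 = 22.
A tree on 9 vertices has 8 edges. This graph has 11 edges (3 extra). Not a tree.
Number of triangles = 2.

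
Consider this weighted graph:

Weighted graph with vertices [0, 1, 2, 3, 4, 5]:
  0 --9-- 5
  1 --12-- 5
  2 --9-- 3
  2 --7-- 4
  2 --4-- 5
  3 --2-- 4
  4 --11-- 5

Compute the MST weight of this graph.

Applying Kruskal's algorithm (sort edges by weight, add if no cycle):
  Add (3,4) w=2
  Add (2,5) w=4
  Add (2,4) w=7
  Add (0,5) w=9
  Skip (2,3) w=9 (creates cycle)
  Skip (4,5) w=11 (creates cycle)
  Add (1,5) w=12
MST weight = 34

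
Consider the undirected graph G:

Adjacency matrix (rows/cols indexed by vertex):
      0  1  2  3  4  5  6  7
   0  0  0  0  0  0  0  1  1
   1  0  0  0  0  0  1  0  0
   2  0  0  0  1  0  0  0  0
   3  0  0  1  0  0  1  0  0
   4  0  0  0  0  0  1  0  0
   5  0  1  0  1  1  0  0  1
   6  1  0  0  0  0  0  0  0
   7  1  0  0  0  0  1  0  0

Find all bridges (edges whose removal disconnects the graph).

A bridge is an edge whose removal increases the number of connected components.
Bridges found: (0,6), (0,7), (1,5), (2,3), (3,5), (4,5), (5,7)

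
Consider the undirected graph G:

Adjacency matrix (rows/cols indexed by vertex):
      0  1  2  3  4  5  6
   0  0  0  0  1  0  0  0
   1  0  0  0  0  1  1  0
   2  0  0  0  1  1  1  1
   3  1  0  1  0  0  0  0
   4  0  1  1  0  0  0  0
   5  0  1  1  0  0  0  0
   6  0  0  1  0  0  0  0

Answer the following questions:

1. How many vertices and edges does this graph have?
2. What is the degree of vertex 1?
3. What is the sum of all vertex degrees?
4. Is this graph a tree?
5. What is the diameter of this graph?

Count: 7 vertices, 7 edges.
Vertex 1 has neighbors [4, 5], degree = 2.
Handshaking lemma: 2 * 7 = 14.
A tree on 7 vertices has 6 edges. This graph has 7 edges (1 extra). Not a tree.
Diameter (longest shortest path) = 4.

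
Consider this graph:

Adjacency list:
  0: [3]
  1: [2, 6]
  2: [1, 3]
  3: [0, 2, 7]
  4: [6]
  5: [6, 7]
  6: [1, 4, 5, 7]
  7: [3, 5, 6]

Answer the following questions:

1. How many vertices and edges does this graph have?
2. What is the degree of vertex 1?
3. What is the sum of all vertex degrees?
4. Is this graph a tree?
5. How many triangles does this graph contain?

Count: 8 vertices, 9 edges.
Vertex 1 has neighbors [2, 6], degree = 2.
Handshaking lemma: 2 * 9 = 18.
A tree on 8 vertices has 7 edges. This graph has 9 edges (2 extra). Not a tree.
Number of triangles = 1.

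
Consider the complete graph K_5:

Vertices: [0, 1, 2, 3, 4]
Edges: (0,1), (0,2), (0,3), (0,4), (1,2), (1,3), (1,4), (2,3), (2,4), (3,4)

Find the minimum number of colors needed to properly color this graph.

In K_5, every vertex is adjacent to every other vertex.
Each vertex needs a unique color.
Chromatic number = 5.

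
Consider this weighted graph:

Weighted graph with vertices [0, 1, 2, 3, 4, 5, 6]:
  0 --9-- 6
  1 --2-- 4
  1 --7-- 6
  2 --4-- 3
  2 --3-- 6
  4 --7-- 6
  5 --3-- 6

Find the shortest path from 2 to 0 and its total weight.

Using Dijkstra's algorithm from vertex 2:
Shortest path: 2 -> 6 -> 0
Total weight: 3 + 9 = 12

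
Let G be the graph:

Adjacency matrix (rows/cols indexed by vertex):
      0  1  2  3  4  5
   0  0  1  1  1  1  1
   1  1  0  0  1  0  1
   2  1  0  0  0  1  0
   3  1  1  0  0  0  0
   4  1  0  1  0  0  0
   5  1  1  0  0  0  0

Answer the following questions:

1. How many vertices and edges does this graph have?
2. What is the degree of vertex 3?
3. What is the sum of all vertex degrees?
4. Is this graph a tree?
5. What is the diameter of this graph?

Count: 6 vertices, 8 edges.
Vertex 3 has neighbors [0, 1], degree = 2.
Handshaking lemma: 2 * 8 = 16.
A tree on 6 vertices has 5 edges. This graph has 8 edges (3 extra). Not a tree.
Diameter (longest shortest path) = 2.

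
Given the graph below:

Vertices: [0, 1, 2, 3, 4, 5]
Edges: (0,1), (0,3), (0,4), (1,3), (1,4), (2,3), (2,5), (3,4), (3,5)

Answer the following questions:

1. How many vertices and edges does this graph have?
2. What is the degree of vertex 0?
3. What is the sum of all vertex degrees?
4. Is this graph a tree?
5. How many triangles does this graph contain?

Count: 6 vertices, 9 edges.
Vertex 0 has neighbors [1, 3, 4], degree = 3.
Handshaking lemma: 2 * 9 = 18.
A tree on 6 vertices has 5 edges. This graph has 9 edges (4 extra). Not a tree.
Number of triangles = 5.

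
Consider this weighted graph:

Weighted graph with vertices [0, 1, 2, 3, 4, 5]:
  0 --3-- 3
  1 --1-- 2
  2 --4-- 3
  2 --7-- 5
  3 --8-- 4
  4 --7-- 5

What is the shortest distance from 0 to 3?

Using Dijkstra's algorithm from vertex 0:
Shortest path: 0 -> 3
Total weight: 3 = 3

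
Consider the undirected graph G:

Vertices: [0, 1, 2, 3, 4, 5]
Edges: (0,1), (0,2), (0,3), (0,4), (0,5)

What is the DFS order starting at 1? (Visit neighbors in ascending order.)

DFS from vertex 1 (neighbors processed in ascending order):
Visit order: 1, 0, 2, 3, 4, 5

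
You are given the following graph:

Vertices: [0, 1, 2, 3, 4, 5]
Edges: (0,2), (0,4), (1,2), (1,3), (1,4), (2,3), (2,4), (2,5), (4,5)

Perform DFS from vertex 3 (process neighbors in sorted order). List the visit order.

DFS from vertex 3 (neighbors processed in ascending order):
Visit order: 3, 1, 2, 0, 4, 5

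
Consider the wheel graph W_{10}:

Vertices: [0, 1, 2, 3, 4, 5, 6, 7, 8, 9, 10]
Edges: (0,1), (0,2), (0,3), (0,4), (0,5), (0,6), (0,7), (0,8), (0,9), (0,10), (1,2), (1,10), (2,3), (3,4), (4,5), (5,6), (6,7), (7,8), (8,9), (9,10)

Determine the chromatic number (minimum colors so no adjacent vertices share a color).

W_{10} = C_{10} plus a hub adjacent to every cycle vertex.
The outer cycle needs 2 colors (even cycle); the hub is adjacent to all of them so needs a fresh color.
Chromatic number = 2 + 1 = 3.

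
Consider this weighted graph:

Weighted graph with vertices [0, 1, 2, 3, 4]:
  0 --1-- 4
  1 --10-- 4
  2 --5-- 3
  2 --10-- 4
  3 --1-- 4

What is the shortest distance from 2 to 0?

Using Dijkstra's algorithm from vertex 2:
Shortest path: 2 -> 3 -> 4 -> 0
Total weight: 5 + 1 + 1 = 7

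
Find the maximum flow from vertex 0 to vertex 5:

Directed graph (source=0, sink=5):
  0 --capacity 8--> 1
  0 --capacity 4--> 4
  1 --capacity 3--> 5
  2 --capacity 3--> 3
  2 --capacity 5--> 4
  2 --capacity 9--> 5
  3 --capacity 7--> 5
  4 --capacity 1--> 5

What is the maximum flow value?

Computing max flow:
  Flow on (0->1): 3/8
  Flow on (0->4): 1/4
  Flow on (1->5): 3/3
  Flow on (4->5): 1/1
Maximum flow = 4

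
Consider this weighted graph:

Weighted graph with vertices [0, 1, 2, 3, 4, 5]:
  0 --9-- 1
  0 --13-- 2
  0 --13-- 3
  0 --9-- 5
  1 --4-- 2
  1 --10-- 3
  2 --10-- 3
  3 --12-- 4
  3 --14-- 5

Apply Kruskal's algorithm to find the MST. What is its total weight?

Applying Kruskal's algorithm (sort edges by weight, add if no cycle):
  Add (1,2) w=4
  Add (0,1) w=9
  Add (0,5) w=9
  Add (1,3) w=10
  Skip (2,3) w=10 (creates cycle)
  Add (3,4) w=12
  Skip (0,2) w=13 (creates cycle)
  Skip (0,3) w=13 (creates cycle)
  Skip (3,5) w=14 (creates cycle)
MST weight = 44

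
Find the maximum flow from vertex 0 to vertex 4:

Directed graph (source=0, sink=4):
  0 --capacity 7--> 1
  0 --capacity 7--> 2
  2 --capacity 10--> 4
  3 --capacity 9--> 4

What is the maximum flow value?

Computing max flow:
  Flow on (0->2): 7/7
  Flow on (2->4): 7/10
Maximum flow = 7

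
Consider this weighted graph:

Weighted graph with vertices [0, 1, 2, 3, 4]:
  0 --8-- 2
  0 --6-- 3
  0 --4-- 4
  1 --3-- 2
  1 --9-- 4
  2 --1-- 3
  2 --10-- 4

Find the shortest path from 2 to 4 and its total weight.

Using Dijkstra's algorithm from vertex 2:
Shortest path: 2 -> 4
Total weight: 10 = 10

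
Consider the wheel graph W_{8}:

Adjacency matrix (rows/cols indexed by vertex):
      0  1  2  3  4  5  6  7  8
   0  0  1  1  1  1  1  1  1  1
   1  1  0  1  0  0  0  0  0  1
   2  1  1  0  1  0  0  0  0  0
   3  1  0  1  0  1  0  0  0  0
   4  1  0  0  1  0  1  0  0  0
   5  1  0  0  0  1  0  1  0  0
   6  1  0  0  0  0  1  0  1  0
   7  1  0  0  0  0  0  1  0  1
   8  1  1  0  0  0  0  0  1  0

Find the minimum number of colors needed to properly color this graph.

W_{8} = C_{8} plus a hub adjacent to every cycle vertex.
The outer cycle needs 2 colors (even cycle); the hub is adjacent to all of them so needs a fresh color.
Chromatic number = 2 + 1 = 3.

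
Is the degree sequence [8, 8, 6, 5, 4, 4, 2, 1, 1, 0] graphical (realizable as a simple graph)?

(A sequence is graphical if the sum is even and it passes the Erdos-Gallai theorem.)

Sum of degrees = 39. Sum is odd, so the sequence is NOT graphical.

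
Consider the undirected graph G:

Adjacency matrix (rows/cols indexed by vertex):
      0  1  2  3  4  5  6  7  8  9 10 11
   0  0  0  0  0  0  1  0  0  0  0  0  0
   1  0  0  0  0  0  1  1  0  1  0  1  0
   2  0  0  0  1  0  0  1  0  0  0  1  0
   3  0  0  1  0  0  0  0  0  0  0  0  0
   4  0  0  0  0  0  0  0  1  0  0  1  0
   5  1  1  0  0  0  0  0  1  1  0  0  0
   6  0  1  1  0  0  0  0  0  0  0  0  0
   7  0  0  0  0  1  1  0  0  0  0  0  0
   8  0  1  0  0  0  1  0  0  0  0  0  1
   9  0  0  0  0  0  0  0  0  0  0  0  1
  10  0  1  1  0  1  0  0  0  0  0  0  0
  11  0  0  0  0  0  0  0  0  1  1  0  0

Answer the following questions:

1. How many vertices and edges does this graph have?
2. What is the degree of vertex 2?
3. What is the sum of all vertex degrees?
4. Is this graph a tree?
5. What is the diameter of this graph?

Count: 12 vertices, 14 edges.
Vertex 2 has neighbors [3, 6, 10], degree = 3.
Handshaking lemma: 2 * 14 = 28.
A tree on 12 vertices has 11 edges. This graph has 14 edges (3 extra). Not a tree.
Diameter (longest shortest path) = 6.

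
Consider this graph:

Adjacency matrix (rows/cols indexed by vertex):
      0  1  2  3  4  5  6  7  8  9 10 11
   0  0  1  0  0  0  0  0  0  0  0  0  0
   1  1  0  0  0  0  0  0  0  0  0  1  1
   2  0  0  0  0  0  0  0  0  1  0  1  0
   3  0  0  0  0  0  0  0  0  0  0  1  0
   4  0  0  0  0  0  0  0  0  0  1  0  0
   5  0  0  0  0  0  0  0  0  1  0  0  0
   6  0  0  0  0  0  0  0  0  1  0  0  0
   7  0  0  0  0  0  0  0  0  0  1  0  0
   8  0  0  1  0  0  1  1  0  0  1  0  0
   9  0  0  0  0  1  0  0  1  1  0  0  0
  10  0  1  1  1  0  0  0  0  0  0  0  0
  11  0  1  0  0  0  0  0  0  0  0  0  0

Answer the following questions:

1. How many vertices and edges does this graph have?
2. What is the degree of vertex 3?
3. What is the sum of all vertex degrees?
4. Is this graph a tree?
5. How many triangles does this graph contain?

Count: 12 vertices, 11 edges.
Vertex 3 has neighbors [10], degree = 1.
Handshaking lemma: 2 * 11 = 22.
A graph is a tree iff it is connected and has exactly n-1 edges. This graph is connected (all 12 vertices in one component) and has 12-1 = 11 edges. It is a tree.
Number of triangles = 0.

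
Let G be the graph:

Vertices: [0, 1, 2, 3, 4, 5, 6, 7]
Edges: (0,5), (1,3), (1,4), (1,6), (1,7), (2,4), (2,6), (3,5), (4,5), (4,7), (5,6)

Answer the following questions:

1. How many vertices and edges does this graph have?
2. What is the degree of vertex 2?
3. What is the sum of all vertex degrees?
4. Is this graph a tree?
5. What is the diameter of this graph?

Count: 8 vertices, 11 edges.
Vertex 2 has neighbors [4, 6], degree = 2.
Handshaking lemma: 2 * 11 = 22.
A tree on 8 vertices has 7 edges. This graph has 11 edges (4 extra). Not a tree.
Diameter (longest shortest path) = 3.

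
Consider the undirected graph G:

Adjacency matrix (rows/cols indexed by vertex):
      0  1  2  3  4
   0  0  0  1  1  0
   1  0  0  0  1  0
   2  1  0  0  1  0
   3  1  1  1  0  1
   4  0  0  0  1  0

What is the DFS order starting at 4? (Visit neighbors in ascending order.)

DFS from vertex 4 (neighbors processed in ascending order):
Visit order: 4, 3, 0, 2, 1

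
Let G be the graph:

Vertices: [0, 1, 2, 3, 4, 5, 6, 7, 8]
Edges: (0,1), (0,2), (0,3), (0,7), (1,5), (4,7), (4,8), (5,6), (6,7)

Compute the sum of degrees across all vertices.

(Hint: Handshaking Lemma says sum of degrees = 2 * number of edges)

Count edges: 9 edges.
By Handshaking Lemma: sum of degrees = 2 * 9 = 18.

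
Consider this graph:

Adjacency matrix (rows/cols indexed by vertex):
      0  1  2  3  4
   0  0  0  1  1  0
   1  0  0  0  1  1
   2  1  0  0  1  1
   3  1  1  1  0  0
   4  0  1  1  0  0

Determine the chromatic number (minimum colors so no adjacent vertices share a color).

The graph has a maximum clique of size 3 (lower bound on chromatic number).
A valid 3-coloring: {0: 2, 1: 0, 2: 0, 3: 1, 4: 1}.
Chromatic number = 3.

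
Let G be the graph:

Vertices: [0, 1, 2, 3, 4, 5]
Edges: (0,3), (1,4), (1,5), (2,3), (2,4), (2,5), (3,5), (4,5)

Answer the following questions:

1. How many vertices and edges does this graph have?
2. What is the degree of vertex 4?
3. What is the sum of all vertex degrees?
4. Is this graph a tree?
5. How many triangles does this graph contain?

Count: 6 vertices, 8 edges.
Vertex 4 has neighbors [1, 2, 5], degree = 3.
Handshaking lemma: 2 * 8 = 16.
A tree on 6 vertices has 5 edges. This graph has 8 edges (3 extra). Not a tree.
Number of triangles = 3.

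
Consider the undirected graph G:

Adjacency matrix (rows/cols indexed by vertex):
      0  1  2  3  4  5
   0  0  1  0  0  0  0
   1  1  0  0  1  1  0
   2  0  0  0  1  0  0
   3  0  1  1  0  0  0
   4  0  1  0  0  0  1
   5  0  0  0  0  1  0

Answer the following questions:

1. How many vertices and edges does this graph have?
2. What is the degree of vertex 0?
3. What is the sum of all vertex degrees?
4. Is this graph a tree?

Count: 6 vertices, 5 edges.
Vertex 0 has neighbors [1], degree = 1.
Handshaking lemma: 2 * 5 = 10.
A graph is a tree iff it is connected and has exactly n-1 edges. This graph is connected (all 6 vertices in one component) and has 6-1 = 5 edges. It is a tree.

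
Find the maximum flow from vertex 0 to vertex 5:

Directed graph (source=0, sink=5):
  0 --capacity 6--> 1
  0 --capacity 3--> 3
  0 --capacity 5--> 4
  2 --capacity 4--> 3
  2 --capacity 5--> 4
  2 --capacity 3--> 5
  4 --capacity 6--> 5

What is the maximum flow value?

Computing max flow:
  Flow on (0->4): 5/5
  Flow on (4->5): 5/6
Maximum flow = 5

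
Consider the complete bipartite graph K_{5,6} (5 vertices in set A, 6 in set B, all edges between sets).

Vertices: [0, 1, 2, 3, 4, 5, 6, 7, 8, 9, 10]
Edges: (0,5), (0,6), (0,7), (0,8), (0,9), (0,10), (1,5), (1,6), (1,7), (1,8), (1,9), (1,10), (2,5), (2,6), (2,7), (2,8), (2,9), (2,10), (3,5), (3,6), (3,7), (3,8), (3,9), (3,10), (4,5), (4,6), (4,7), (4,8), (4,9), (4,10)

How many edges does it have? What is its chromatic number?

K_{5,6} has 5 * 6 = 30 edges.
Bipartite graphs have chromatic number 2 (color each partition differently).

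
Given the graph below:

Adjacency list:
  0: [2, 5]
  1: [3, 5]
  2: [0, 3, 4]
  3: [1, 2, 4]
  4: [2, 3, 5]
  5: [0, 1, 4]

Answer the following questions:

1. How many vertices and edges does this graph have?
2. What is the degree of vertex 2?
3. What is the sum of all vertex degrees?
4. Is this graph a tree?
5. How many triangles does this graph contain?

Count: 6 vertices, 8 edges.
Vertex 2 has neighbors [0, 3, 4], degree = 3.
Handshaking lemma: 2 * 8 = 16.
A tree on 6 vertices has 5 edges. This graph has 8 edges (3 extra). Not a tree.
Number of triangles = 1.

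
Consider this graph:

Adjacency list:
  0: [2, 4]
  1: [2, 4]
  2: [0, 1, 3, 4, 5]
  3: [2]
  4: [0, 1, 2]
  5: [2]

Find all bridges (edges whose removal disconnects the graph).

A bridge is an edge whose removal increases the number of connected components.
Bridges found: (2,3), (2,5)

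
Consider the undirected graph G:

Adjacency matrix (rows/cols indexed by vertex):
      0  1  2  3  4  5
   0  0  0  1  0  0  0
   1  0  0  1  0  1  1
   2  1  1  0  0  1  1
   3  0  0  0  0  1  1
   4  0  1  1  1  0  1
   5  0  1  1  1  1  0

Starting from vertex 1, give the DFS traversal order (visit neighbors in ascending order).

DFS from vertex 1 (neighbors processed in ascending order):
Visit order: 1, 2, 0, 4, 3, 5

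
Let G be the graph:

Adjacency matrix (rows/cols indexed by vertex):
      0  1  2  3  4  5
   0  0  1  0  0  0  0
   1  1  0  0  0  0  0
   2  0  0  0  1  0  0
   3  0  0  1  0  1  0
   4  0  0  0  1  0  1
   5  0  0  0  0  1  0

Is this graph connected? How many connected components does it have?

Checking connectivity: the graph has 2 connected component(s).
Components: [[0, 1], [2, 3, 4, 5]]. The graph is NOT connected.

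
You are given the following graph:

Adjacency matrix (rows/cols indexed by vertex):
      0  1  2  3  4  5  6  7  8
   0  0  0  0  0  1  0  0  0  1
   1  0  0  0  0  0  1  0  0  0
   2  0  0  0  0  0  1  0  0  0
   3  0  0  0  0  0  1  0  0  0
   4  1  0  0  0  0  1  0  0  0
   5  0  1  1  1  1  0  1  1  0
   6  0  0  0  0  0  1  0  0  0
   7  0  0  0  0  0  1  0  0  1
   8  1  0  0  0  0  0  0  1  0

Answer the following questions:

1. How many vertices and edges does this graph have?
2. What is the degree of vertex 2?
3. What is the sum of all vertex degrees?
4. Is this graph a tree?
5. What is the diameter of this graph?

Count: 9 vertices, 9 edges.
Vertex 2 has neighbors [5], degree = 1.
Handshaking lemma: 2 * 9 = 18.
A tree on 9 vertices has 8 edges. This graph has 9 edges (1 extra). Not a tree.
Diameter (longest shortest path) = 3.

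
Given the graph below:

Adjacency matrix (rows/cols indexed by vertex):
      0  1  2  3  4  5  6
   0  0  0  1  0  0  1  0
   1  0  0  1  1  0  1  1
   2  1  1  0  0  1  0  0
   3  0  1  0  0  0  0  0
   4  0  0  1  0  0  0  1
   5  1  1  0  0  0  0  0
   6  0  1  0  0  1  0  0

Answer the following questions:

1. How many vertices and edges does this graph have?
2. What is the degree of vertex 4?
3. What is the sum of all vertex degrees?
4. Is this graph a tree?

Count: 7 vertices, 8 edges.
Vertex 4 has neighbors [2, 6], degree = 2.
Handshaking lemma: 2 * 8 = 16.
A tree on 7 vertices has 6 edges. This graph has 8 edges (2 extra). Not a tree.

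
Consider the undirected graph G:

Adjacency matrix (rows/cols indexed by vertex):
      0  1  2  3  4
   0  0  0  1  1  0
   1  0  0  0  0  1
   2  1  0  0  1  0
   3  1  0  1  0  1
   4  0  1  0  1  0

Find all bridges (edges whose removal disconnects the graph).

A bridge is an edge whose removal increases the number of connected components.
Bridges found: (1,4), (3,4)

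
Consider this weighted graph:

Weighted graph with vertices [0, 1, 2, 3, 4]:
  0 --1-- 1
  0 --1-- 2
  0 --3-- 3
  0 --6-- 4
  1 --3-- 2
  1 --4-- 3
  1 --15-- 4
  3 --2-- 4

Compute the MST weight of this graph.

Applying Kruskal's algorithm (sort edges by weight, add if no cycle):
  Add (0,1) w=1
  Add (0,2) w=1
  Add (3,4) w=2
  Add (0,3) w=3
  Skip (1,2) w=3 (creates cycle)
  Skip (1,3) w=4 (creates cycle)
  Skip (0,4) w=6 (creates cycle)
  Skip (1,4) w=15 (creates cycle)
MST weight = 7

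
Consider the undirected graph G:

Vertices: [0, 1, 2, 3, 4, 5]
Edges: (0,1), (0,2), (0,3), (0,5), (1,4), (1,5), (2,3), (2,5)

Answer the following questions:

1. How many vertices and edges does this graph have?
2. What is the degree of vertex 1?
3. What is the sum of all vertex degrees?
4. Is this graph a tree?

Count: 6 vertices, 8 edges.
Vertex 1 has neighbors [0, 4, 5], degree = 3.
Handshaking lemma: 2 * 8 = 16.
A tree on 6 vertices has 5 edges. This graph has 8 edges (3 extra). Not a tree.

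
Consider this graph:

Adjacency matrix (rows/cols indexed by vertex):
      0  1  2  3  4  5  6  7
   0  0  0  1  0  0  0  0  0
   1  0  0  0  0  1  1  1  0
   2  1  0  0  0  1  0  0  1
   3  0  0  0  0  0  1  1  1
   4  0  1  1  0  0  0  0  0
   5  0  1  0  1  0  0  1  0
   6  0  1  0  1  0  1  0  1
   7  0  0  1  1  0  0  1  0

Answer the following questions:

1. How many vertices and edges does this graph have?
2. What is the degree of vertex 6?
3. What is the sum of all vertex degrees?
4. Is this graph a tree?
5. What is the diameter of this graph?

Count: 8 vertices, 11 edges.
Vertex 6 has neighbors [1, 3, 5, 7], degree = 4.
Handshaking lemma: 2 * 11 = 22.
A tree on 8 vertices has 7 edges. This graph has 11 edges (4 extra). Not a tree.
Diameter (longest shortest path) = 4.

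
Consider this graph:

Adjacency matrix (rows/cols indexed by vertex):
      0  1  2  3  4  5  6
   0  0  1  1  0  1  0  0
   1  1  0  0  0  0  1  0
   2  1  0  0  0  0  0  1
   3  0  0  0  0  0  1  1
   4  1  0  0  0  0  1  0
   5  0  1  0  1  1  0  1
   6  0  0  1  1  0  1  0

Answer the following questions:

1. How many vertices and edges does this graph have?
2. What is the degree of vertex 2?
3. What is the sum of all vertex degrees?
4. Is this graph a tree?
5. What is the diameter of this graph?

Count: 7 vertices, 9 edges.
Vertex 2 has neighbors [0, 6], degree = 2.
Handshaking lemma: 2 * 9 = 18.
A tree on 7 vertices has 6 edges. This graph has 9 edges (3 extra). Not a tree.
Diameter (longest shortest path) = 3.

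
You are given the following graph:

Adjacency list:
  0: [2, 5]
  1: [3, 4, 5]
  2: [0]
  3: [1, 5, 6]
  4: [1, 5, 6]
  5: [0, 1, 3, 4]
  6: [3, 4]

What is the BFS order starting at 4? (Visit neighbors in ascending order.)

BFS from vertex 4 (neighbors processed in ascending order):
Visit order: 4, 1, 5, 6, 3, 0, 2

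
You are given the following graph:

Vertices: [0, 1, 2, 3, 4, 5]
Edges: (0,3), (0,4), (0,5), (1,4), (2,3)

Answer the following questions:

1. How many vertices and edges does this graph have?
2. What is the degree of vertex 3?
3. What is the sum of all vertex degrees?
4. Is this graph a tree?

Count: 6 vertices, 5 edges.
Vertex 3 has neighbors [0, 2], degree = 2.
Handshaking lemma: 2 * 5 = 10.
A graph is a tree iff it is connected and has exactly n-1 edges. This graph is connected (all 6 vertices in one component) and has 6-1 = 5 edges. It is a tree.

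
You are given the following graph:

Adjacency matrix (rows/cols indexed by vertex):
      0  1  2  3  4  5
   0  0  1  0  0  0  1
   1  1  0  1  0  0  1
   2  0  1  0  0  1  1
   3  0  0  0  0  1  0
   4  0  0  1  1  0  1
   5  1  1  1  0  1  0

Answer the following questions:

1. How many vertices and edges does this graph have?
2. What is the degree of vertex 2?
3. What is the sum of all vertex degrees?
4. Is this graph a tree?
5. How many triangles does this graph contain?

Count: 6 vertices, 8 edges.
Vertex 2 has neighbors [1, 4, 5], degree = 3.
Handshaking lemma: 2 * 8 = 16.
A tree on 6 vertices has 5 edges. This graph has 8 edges (3 extra). Not a tree.
Number of triangles = 3.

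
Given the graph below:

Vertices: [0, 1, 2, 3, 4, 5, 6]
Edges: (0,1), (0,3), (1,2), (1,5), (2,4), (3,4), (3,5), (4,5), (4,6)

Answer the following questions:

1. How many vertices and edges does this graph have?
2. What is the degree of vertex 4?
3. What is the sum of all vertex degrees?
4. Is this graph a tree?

Count: 7 vertices, 9 edges.
Vertex 4 has neighbors [2, 3, 5, 6], degree = 4.
Handshaking lemma: 2 * 9 = 18.
A tree on 7 vertices has 6 edges. This graph has 9 edges (3 extra). Not a tree.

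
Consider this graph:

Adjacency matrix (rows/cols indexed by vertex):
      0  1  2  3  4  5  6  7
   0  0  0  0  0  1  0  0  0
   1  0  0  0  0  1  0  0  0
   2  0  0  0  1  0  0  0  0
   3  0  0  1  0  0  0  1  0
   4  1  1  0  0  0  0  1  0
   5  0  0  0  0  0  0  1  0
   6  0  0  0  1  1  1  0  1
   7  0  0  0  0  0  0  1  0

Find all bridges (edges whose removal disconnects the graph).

A bridge is an edge whose removal increases the number of connected components.
Bridges found: (0,4), (1,4), (2,3), (3,6), (4,6), (5,6), (6,7)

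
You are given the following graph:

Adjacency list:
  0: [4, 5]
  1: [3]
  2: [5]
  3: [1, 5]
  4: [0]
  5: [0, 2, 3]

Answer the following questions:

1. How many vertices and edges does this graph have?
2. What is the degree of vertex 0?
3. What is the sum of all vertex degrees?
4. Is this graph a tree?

Count: 6 vertices, 5 edges.
Vertex 0 has neighbors [4, 5], degree = 2.
Handshaking lemma: 2 * 5 = 10.
A graph is a tree iff it is connected and has exactly n-1 edges. This graph is connected (all 6 vertices in one component) and has 6-1 = 5 edges. It is a tree.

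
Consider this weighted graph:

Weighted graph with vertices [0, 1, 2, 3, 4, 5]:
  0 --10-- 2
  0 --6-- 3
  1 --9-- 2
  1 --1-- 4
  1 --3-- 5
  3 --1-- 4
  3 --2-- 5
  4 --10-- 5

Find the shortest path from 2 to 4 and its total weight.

Using Dijkstra's algorithm from vertex 2:
Shortest path: 2 -> 1 -> 4
Total weight: 9 + 1 = 10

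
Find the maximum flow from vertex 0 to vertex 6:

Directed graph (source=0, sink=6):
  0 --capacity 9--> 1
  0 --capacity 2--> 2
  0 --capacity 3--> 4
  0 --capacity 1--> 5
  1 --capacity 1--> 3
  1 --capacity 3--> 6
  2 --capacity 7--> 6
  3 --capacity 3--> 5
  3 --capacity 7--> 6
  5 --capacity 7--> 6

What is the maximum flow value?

Computing max flow:
  Flow on (0->1): 4/9
  Flow on (0->2): 2/2
  Flow on (0->5): 1/1
  Flow on (1->3): 1/1
  Flow on (1->6): 3/3
  Flow on (2->6): 2/7
  Flow on (3->6): 1/7
  Flow on (5->6): 1/7
Maximum flow = 7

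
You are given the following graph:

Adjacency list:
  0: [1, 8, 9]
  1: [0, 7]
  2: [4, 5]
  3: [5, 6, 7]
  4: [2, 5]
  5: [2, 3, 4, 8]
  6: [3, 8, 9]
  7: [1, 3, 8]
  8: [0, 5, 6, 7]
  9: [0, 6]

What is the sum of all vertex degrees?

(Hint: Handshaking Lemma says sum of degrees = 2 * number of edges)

Count edges: 14 edges.
By Handshaking Lemma: sum of degrees = 2 * 14 = 28.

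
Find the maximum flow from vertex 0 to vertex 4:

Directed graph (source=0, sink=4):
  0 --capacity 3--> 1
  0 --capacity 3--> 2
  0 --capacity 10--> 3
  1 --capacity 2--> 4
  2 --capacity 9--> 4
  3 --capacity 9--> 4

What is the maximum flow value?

Computing max flow:
  Flow on (0->1): 2/3
  Flow on (0->2): 3/3
  Flow on (0->3): 9/10
  Flow on (1->4): 2/2
  Flow on (2->4): 3/9
  Flow on (3->4): 9/9
Maximum flow = 14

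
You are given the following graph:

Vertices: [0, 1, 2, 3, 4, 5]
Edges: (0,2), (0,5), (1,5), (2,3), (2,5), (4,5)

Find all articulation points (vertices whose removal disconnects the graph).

An articulation point is a vertex whose removal disconnects the graph.
Articulation points: [2, 5]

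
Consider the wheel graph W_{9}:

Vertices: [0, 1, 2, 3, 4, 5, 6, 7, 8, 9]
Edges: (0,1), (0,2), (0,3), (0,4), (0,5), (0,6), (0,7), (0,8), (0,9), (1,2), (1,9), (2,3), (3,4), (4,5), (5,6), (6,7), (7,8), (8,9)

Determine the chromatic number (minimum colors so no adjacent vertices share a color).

W_{9} = C_{9} plus a hub adjacent to every cycle vertex.
The outer cycle needs 3 colors (odd cycle); the hub is adjacent to all of them so needs a fresh color.
Chromatic number = 3 + 1 = 4.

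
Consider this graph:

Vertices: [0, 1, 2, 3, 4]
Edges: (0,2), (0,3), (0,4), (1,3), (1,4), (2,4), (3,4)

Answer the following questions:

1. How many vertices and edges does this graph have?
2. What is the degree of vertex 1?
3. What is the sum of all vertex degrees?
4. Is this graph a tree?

Count: 5 vertices, 7 edges.
Vertex 1 has neighbors [3, 4], degree = 2.
Handshaking lemma: 2 * 7 = 14.
A tree on 5 vertices has 4 edges. This graph has 7 edges (3 extra). Not a tree.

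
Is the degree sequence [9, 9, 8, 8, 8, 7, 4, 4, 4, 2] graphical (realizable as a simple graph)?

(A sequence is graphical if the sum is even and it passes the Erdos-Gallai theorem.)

Sum of degrees = 63. Sum is odd, so the sequence is NOT graphical.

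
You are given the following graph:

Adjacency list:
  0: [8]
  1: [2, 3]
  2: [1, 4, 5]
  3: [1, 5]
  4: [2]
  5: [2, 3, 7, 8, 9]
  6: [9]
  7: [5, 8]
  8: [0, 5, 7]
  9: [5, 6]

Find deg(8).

Vertex 8 has neighbors [0, 5, 7], so deg(8) = 3.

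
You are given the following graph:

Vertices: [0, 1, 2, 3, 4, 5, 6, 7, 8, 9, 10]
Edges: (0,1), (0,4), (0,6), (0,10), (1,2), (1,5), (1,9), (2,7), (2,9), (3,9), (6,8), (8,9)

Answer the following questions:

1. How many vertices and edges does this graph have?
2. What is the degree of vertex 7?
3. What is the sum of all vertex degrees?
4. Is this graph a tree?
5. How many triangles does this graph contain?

Count: 11 vertices, 12 edges.
Vertex 7 has neighbors [2], degree = 1.
Handshaking lemma: 2 * 12 = 24.
A tree on 11 vertices has 10 edges. This graph has 12 edges (2 extra). Not a tree.
Number of triangles = 1.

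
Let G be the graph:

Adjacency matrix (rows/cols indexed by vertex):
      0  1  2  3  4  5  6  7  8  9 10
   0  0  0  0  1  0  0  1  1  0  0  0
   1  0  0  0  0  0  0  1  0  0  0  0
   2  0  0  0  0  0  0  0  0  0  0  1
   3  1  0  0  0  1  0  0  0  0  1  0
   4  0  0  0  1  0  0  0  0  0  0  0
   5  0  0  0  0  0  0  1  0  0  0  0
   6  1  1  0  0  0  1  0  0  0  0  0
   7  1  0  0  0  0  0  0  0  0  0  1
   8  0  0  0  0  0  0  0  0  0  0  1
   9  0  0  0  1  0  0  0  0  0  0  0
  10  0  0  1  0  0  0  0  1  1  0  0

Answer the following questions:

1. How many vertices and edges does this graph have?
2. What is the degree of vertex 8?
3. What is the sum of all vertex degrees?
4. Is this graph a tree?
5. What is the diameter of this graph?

Count: 11 vertices, 10 edges.
Vertex 8 has neighbors [10], degree = 1.
Handshaking lemma: 2 * 10 = 20.
A graph is a tree iff it is connected and has exactly n-1 edges. This graph is connected (all 11 vertices in one component) and has 11-1 = 10 edges. It is a tree.
Diameter (longest shortest path) = 5.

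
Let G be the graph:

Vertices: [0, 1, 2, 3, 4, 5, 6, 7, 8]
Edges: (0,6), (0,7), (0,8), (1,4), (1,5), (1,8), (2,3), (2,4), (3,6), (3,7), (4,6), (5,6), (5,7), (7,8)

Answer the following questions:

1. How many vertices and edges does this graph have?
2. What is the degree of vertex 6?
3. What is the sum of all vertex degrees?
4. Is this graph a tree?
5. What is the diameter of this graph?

Count: 9 vertices, 14 edges.
Vertex 6 has neighbors [0, 3, 4, 5], degree = 4.
Handshaking lemma: 2 * 14 = 28.
A tree on 9 vertices has 8 edges. This graph has 14 edges (6 extra). Not a tree.
Diameter (longest shortest path) = 3.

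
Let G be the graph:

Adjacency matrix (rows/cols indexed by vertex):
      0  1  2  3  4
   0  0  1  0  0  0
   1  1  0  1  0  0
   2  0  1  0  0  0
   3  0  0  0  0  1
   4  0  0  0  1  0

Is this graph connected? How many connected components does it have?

Checking connectivity: the graph has 2 connected component(s).
Components: [[0, 1, 2], [3, 4]]. The graph is NOT connected.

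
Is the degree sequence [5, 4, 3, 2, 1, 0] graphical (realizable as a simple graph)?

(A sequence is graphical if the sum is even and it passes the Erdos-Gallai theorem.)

Sum of degrees = 15. Sum is odd, so the sequence is NOT graphical.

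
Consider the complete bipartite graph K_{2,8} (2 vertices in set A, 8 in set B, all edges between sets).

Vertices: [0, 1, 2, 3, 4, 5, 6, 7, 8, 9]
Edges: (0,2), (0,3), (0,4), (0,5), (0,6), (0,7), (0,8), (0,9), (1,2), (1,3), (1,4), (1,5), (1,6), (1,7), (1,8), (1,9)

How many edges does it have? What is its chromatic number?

K_{2,8} has 2 * 8 = 16 edges.
Bipartite graphs have chromatic number 2 (color each partition differently).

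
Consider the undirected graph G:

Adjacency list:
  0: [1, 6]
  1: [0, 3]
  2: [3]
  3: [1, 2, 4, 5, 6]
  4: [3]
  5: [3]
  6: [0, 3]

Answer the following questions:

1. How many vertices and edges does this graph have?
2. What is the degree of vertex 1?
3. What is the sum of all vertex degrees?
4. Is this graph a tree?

Count: 7 vertices, 7 edges.
Vertex 1 has neighbors [0, 3], degree = 2.
Handshaking lemma: 2 * 7 = 14.
A tree on 7 vertices has 6 edges. This graph has 7 edges (1 extra). Not a tree.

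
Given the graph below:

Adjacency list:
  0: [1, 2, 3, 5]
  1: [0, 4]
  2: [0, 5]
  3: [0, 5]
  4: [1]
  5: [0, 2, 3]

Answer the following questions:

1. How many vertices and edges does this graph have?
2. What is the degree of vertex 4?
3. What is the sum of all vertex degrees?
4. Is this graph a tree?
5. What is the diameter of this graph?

Count: 6 vertices, 7 edges.
Vertex 4 has neighbors [1], degree = 1.
Handshaking lemma: 2 * 7 = 14.
A tree on 6 vertices has 5 edges. This graph has 7 edges (2 extra). Not a tree.
Diameter (longest shortest path) = 3.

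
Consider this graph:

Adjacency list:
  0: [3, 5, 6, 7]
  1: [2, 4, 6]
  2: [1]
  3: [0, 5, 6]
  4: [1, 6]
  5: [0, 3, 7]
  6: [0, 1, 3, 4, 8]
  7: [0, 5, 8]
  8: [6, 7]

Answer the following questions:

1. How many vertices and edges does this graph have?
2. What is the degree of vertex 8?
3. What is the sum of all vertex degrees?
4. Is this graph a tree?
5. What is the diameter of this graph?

Count: 9 vertices, 13 edges.
Vertex 8 has neighbors [6, 7], degree = 2.
Handshaking lemma: 2 * 13 = 26.
A tree on 9 vertices has 8 edges. This graph has 13 edges (5 extra). Not a tree.
Diameter (longest shortest path) = 4.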